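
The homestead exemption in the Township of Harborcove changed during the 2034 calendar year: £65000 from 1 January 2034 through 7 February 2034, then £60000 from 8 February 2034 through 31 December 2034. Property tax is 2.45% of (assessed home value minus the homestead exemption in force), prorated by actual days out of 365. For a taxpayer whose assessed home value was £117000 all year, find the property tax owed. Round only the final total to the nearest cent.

1 January – 7 February 2034: 38 days, exemption £65000 → (£117000 − £65000) × 2.45% × 38/365 = £132.6356
8 February – 31 December 2034: 327 days, exemption £60000 → (£117000 − £60000) × 2.45% × 327/365 = £1251.1110
Total = £1383.7466

£1383.75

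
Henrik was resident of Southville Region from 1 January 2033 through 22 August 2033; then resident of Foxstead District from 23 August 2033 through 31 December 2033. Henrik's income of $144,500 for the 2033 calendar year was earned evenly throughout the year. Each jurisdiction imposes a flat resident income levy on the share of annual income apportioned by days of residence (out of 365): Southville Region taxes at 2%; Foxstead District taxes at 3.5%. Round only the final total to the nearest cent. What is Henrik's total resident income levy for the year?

$3,667.92

Southville Region, 1 January – 22 August 2033: 234 days → $144,500 × 2% × 234/365 = $1,852.7671
Foxstead District, 23 August – 31 December 2033: 131 days → $144,500 × 3.5% × 131/365 = $1,815.1575
Total = $3,667.9247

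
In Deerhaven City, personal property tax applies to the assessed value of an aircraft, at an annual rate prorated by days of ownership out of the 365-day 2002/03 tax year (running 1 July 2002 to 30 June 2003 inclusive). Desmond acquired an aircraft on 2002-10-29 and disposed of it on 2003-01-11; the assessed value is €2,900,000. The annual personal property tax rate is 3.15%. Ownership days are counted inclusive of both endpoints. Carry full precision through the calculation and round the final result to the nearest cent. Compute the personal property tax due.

€18,770.55

Days held (2002-10-29 to 2003-01-11): 75 out of 365
Tax = €2,900,000 × 3.15% × 75/365 = €18,770.5479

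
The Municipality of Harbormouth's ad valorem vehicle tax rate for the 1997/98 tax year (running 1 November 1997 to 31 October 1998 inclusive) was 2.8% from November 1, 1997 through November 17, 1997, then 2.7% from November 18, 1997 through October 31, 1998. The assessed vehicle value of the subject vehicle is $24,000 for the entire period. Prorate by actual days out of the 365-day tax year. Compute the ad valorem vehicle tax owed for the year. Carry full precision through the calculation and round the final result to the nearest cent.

November 1 – November 17, 1997: 17 days at 2.8% → $24,000 × 2.8% × 17/365 = $31.2986
November 18, 1997 – October 31, 1998: 348 days at 2.7% → $24,000 × 2.7% × 348/365 = $617.8192
Total = $649.1178

$649.12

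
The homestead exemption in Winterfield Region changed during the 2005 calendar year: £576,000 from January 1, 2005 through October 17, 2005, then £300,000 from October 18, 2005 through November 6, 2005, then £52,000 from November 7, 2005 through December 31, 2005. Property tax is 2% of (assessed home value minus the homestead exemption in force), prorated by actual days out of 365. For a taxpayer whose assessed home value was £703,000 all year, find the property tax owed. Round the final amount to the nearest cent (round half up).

£4,421.64

January 1 – October 17, 2005: 290 days, exemption £576,000 → (£703,000 − £576,000) × 2% × 290/365 = £2,018.0822
October 18 – November 6, 2005: 20 days, exemption £300,000 → (£703,000 − £300,000) × 2% × 20/365 = £441.6438
November 7 – December 31, 2005: 55 days, exemption £52,000 → (£703,000 − £52,000) × 2% × 55/365 = £1,961.9178
Total = £4,421.6438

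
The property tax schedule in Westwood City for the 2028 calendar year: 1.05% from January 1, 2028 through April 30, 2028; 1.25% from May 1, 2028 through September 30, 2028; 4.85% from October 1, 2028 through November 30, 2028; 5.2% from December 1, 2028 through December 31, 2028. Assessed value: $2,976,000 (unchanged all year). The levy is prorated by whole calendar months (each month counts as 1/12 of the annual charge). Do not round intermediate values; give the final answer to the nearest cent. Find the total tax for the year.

$62,868.00

January 1 – April 30, 2028: 4 months at 1.05% → $2,976,000 × 1.05% × 4/12 = $10,416.0000
May 1 – September 30, 2028: 5 months at 1.25% → $2,976,000 × 1.25% × 5/12 = $15,500.0000
October 1 – November 30, 2028: 2 months at 4.85% → $2,976,000 × 4.85% × 2/12 = $24,056.0000
December 1 – December 31, 2028: 1 month at 5.2% → $2,976,000 × 5.2% × 1/12 = $12,896.0000
Total = $62,868.0000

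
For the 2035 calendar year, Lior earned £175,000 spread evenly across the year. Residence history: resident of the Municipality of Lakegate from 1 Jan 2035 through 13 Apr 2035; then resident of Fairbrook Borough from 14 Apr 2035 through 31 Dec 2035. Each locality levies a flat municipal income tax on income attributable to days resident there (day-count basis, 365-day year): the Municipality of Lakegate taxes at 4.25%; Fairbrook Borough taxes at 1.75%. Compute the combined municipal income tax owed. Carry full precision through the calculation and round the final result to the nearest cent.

£4,297.09

The Municipality of Lakegate, 1 Jan – 13 Apr 2035: 103 days → £175,000 × 4.25% × 103/365 = £2,098.8014
Fairbrook Borough, 14 Apr – 31 Dec 2035: 262 days → £175,000 × 1.75% × 262/365 = £2,198.2877
Total = £4,297.0890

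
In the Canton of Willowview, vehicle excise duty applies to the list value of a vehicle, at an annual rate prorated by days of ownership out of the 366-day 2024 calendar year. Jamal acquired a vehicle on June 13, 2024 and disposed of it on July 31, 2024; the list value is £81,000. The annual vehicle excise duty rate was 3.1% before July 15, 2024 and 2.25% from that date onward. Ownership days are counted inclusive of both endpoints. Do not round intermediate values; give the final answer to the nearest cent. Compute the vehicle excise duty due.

June 13 – July 14, 2024: 32 days at 3.1% → £81,000 × 3.1% × 32/366 = £219.5410
July 15 – July 31, 2024: 17 days at 2.25% → £81,000 × 2.25% × 17/366 = £84.6516
Total = £304.1926

£304.19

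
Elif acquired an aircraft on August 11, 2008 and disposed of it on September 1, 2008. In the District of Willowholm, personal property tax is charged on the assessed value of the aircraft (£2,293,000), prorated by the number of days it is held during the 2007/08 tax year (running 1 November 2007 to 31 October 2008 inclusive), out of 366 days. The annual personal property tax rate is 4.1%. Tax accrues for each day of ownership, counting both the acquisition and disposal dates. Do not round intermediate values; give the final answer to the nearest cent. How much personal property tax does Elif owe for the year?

£5,651.05

Days held (August 11 – September 1, 2008): 22 out of 366
Tax = £2,293,000 × 4.1% × 22/366 = £5,651.0546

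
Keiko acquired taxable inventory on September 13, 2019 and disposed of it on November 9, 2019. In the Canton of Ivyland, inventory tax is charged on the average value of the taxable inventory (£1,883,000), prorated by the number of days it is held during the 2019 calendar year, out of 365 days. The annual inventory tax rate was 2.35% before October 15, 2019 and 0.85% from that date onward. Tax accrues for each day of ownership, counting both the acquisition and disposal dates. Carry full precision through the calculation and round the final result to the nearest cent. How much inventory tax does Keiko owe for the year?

September 13 – October 14, 2019: 32 days at 2.35% → £1,883,000 × 2.35% × 32/365 = £3,879.4959
October 15 – November 9, 2019: 26 days at 0.85% → £1,883,000 × 0.85% × 26/365 = £1,140.1178
Total = £5,019.6137

£5,019.61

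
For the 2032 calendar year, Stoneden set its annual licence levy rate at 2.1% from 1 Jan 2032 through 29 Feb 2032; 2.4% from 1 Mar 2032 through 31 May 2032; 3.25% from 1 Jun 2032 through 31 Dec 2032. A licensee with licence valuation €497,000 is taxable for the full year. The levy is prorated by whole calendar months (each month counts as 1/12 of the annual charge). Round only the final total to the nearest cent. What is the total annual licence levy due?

1 Jan – 29 Feb 2032: 2 months at 2.1% → €497,000 × 2.1% × 2/12 = €1,739.5000
1 Mar – 31 May 2032: 3 months at 2.4% → €497,000 × 2.4% × 3/12 = €2,982.0000
1 Jun – 31 Dec 2032: 7 months at 3.25% → €497,000 × 3.25% × 7/12 = €9,422.2917
Total = €14,143.7917

€14,143.79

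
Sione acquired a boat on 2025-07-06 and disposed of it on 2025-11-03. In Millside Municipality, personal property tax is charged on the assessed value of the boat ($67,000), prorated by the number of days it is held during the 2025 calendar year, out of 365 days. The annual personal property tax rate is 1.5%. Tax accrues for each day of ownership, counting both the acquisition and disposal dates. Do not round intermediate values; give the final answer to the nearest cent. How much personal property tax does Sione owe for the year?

$333.16

Days held (2025-07-06 to 2025-11-03): 121 out of 365
Tax = $67,000 × 1.5% × 121/365 = $333.1644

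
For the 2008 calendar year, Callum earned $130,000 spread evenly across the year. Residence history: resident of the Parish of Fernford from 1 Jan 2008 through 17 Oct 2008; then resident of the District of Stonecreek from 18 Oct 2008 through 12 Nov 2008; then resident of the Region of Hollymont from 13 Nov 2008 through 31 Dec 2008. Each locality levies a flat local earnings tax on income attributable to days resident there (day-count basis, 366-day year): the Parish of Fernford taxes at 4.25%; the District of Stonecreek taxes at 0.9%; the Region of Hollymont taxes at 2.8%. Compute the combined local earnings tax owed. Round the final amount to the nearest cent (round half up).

$4,963.27

The Parish of Fernford, 1 Jan – 17 Oct 2008: 291 days → $130,000 × 4.25% × 291/366 = $4,392.8279
The District of Stonecreek, 18 Oct – 12 Nov 2008: 26 days → $130,000 × 0.9% × 26/366 = $83.1148
The Region of Hollymont, 13 Nov – 31 Dec 2008: 49 days → $130,000 × 2.8% × 49/366 = $487.3224
Total = $4,963.2650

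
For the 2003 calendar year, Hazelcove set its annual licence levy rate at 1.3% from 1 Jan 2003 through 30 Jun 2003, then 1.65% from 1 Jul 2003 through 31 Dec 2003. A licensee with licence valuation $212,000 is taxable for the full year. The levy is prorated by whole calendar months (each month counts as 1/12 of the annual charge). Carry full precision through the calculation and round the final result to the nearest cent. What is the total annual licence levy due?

1 Jan – 30 Jun 2003: 6 months at 1.3% → $212,000 × 1.3% × 6/12 = $1,378.0000
1 Jul – 31 Dec 2003: 6 months at 1.65% → $212,000 × 1.65% × 6/12 = $1,749.0000
Total = $3,127.0000

$3,127.00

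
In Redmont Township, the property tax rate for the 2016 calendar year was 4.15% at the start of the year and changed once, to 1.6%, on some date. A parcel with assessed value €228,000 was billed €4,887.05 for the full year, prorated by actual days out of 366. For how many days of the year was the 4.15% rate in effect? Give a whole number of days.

Let d = days at the first rate; then 366 − d days at the second rate.
€228,000 × [4.15%·d + 1.6%·(366−d)] / 366 = €4,887.05
Solving gives d = 78, so the new rate took effect on 19 Mar 2016.

78 days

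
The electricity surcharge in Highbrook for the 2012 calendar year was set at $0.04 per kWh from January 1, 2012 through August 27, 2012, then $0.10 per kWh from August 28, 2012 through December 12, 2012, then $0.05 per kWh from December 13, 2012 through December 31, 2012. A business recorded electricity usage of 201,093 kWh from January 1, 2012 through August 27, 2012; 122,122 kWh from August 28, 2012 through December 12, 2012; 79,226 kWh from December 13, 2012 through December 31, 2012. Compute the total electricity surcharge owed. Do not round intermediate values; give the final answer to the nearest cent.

January 1 – August 27, 2012: 201,093 kWh at $0.04/kWh → $8,043.72
August 28 – December 12, 2012: 122,122 kWh at $0.10/kWh → $12,212.20
December 13 – December 31, 2012: 79,226 kWh at $0.05/kWh → $3,961.30

$24,217.22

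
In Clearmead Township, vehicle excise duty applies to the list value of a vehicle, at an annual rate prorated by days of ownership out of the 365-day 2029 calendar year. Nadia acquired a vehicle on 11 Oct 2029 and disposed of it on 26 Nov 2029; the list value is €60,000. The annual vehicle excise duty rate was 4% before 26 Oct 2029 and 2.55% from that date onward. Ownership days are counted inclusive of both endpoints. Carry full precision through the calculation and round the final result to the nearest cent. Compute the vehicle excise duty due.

11 Oct – 25 Oct 2029: 15 days at 4% → €60,000 × 4% × 15/365 = €98.6301
26 Oct – 26 Nov 2029: 32 days at 2.55% → €60,000 × 2.55% × 32/365 = €134.1370
Total = €232.7671

€232.77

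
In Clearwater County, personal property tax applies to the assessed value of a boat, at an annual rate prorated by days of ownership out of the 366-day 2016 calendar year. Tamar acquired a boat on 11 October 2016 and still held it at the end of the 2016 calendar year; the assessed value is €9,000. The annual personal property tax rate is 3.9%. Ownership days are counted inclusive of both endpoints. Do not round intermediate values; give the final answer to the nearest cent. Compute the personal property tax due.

€78.64

Days held (11 October – 31 December 2016): 82 out of 366
Tax = €9,000 × 3.9% × 82/366 = €78.6393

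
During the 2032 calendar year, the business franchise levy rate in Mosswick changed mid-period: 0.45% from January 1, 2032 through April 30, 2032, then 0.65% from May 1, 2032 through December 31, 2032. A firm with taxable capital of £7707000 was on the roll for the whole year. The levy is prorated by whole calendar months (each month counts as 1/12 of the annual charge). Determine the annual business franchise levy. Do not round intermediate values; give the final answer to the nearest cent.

£44957.50

January 1 – April 30, 2032: 4 months at 0.45% → £7707000 × 0.45% × 4/12 = £11560.5000
May 1 – December 31, 2032: 8 months at 0.65% → £7707000 × 0.65% × 8/12 = £33397.0000
Total = £44957.5000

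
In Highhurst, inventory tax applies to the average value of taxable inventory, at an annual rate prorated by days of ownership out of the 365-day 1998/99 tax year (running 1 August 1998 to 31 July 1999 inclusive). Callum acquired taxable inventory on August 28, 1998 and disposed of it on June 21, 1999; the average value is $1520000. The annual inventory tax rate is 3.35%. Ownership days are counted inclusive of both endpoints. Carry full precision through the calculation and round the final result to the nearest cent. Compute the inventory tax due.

Days held (August 28, 1998 – June 21, 1999): 298 out of 365
Tax = $1520000 × 3.35% × 298/365 = $41573.0411

$41573.04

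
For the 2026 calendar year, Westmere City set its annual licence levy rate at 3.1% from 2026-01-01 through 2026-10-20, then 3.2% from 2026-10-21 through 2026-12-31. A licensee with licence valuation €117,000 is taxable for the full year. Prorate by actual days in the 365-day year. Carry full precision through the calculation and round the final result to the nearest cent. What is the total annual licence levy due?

€3,650.08

2026-01-01 to 2026-10-20: 293 days at 3.1% → €117,000 × 3.1% × 293/365 = €2,911.5370
2026-10-21 to 2026-12-31: 72 days at 3.2% → €117,000 × 3.2% × 72/365 = €738.5425
Total = €3,650.0795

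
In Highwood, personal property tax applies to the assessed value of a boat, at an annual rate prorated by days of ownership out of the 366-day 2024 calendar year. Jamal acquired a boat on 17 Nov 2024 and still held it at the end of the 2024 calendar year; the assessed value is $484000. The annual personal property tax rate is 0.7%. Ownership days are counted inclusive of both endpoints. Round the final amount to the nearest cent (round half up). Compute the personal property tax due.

$416.56

Days held (17 Nov – 31 Dec 2024): 45 out of 366
Tax = $484000 × 0.7% × 45/366 = $416.5574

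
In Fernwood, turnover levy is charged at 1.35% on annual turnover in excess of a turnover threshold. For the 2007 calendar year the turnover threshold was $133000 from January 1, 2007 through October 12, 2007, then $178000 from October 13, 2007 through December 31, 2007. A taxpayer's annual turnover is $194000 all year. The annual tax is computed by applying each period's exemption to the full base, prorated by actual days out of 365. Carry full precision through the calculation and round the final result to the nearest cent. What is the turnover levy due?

$690.35

January 1 – October 12, 2007: 285 days, exemption $133000 → ($194000 − $133000) × 1.35% × 285/365 = $643.0068
October 13 – December 31, 2007: 80 days, exemption $178000 → ($194000 − $178000) × 1.35% × 80/365 = $47.3425
Total = $690.3493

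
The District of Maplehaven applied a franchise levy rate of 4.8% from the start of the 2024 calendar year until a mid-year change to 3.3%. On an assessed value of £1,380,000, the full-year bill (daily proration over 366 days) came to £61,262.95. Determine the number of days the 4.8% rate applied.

278 days

Let d = days at the first rate; then 366 − d days at the second rate.
£1,380,000 × [4.8%·d + 3.3%·(366−d)] / 366 = £61,262.95
Solving gives d = 278, so the new rate took effect on October 5, 2024.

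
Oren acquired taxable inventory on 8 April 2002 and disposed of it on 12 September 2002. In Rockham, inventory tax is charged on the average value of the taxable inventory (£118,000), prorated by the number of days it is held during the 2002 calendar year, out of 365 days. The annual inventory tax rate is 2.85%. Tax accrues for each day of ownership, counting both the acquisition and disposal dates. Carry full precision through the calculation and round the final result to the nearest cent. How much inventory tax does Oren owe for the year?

Days held (8 April – 12 September 2002): 158 out of 365
Tax = £118,000 × 2.85% × 158/365 = £1,455.7644

£1,455.76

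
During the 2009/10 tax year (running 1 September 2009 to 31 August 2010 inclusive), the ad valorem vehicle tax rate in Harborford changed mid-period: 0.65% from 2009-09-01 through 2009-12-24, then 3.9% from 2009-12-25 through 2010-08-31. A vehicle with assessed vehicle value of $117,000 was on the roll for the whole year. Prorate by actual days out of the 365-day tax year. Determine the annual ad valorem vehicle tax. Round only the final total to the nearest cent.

$3,364.95

2009-09-01 to 2009-12-24: 115 days at 0.65% → $117,000 × 0.65% × 115/365 = $239.6096
2009-12-25 to 2010-08-31: 250 days at 3.9% → $117,000 × 3.9% × 250/365 = $3,125.3425
Total = $3,364.9521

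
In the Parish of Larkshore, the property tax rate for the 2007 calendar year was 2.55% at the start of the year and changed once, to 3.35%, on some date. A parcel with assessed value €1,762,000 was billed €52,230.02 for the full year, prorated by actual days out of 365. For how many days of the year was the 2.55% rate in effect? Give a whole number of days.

176 days

Let d = days at the first rate; then 365 − d days at the second rate.
€1,762,000 × [2.55%·d + 3.35%·(365−d)] / 365 = €52,230.02
Solving gives d = 176, so the new rate took effect on 26 June 2007.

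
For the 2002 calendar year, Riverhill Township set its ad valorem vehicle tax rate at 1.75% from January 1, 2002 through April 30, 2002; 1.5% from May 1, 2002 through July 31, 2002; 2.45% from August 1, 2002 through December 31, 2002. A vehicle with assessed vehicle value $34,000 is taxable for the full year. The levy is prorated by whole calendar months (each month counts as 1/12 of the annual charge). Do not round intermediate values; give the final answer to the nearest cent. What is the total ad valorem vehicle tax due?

January 1 – April 30, 2002: 4 months at 1.75% → $34,000 × 1.75% × 4/12 = $198.3333
May 1 – July 31, 2002: 3 months at 1.5% → $34,000 × 1.5% × 3/12 = $127.5000
August 1 – December 31, 2002: 5 months at 2.45% → $34,000 × 2.45% × 5/12 = $347.0833
Total = $672.9167

$672.92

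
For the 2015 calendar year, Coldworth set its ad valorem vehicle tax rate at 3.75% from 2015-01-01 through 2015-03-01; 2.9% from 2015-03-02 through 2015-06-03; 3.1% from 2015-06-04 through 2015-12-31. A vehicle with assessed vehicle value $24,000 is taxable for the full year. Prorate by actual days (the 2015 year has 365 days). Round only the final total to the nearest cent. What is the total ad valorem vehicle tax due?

$757.28

2015-01-01 to 2015-03-01: 60 days at 3.75% → $24,000 × 3.75% × 60/365 = $147.9452
2015-03-02 to 2015-06-03: 94 days at 2.9% → $24,000 × 2.9% × 94/365 = $179.2438
2015-06-04 to 2015-12-31: 211 days at 3.1% → $24,000 × 3.1% × 211/365 = $430.0932
Total = $757.2822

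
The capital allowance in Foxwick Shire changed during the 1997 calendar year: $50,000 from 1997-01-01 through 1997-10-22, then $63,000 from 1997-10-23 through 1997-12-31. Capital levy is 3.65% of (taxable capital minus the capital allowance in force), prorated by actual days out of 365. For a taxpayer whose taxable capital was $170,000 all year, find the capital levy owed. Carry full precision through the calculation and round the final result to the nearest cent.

$4,289.00

1997-01-01 to 1997-10-22: 295 days, exemption $50,000 → ($170,000 − $50,000) × 3.65% × 295/365 = $3,540.0000
1997-10-23 to 1997-12-31: 70 days, exemption $63,000 → ($170,000 − $63,000) × 3.65% × 70/365 = $749.0000
Total = $4,289.0000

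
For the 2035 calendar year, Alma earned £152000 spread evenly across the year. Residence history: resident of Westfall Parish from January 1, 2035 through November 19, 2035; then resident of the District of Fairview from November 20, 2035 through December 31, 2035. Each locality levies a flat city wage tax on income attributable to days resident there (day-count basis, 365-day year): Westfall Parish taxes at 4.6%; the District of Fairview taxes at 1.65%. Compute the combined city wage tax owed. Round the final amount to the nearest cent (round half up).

Westfall Parish, January 1 – November 19, 2035: 323 days → £152000 × 4.6% × 323/365 = £6187.4411
The District of Fairview, November 20 – December 31, 2035: 42 days → £152000 × 1.65% × 42/365 = £288.5918
Total = £6476.0329

£6476.03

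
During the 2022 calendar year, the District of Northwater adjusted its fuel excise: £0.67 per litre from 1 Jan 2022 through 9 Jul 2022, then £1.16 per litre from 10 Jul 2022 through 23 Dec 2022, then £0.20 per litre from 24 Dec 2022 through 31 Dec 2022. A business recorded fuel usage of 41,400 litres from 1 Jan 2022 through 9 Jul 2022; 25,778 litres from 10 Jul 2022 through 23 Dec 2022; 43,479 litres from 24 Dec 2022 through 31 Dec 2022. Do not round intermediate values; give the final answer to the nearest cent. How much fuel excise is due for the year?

£66336.28

1 Jan – 9 Jul 2022: 41,400 litres at £0.67/litre → £27738.00
10 Jul – 23 Dec 2022: 25,778 litres at £1.16/litre → £29902.48
24 Dec – 31 Dec 2022: 43,479 litres at £0.20/litre → £8695.80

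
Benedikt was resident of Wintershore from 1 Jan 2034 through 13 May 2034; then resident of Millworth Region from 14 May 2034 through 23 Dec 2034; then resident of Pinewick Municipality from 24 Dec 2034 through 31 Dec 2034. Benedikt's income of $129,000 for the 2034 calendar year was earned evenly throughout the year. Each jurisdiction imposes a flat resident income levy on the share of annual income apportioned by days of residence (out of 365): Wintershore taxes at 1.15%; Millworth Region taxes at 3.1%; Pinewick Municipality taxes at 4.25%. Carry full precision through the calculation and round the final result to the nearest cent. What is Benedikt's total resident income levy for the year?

Wintershore, 1 Jan – 13 May 2034: 133 days → $129,000 × 1.15% × 133/365 = $540.5630
Millworth Region, 14 May – 23 Dec 2034: 224 days → $129,000 × 3.1% × 224/365 = $2,454.1808
Pinewick Municipality, 24 Dec – 31 Dec 2034: 8 days → $129,000 × 4.25% × 8/365 = $120.1644
Total = $3,114.9082

$3,114.91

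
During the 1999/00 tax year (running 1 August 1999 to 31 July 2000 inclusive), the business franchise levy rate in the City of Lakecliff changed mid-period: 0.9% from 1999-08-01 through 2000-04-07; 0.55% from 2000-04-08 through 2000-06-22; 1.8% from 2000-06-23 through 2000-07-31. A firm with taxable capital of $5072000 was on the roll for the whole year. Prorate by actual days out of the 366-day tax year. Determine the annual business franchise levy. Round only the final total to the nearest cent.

$46825.92

1999-08-01 to 2000-04-07: 251 days at 0.9% → $5072000 × 0.9% × 251/366 = $31305.0492
2000-04-08 to 2000-06-22: 76 days at 0.55% → $5072000 × 0.55% × 76/366 = $5792.6120
2000-06-23 to 2000-07-31: 39 days at 1.8% → $5072000 × 1.8% × 39/366 = $9728.2623
Total = $46825.9235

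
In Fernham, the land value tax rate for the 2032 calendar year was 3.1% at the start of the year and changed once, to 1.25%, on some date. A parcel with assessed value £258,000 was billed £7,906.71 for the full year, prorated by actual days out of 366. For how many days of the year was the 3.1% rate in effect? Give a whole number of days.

Let d = days at the first rate; then 366 − d days at the second rate.
£258,000 × [3.1%·d + 1.25%·(366−d)] / 366 = £7,906.71
Solving gives d = 359, so the new rate took effect on December 25, 2032.

359 days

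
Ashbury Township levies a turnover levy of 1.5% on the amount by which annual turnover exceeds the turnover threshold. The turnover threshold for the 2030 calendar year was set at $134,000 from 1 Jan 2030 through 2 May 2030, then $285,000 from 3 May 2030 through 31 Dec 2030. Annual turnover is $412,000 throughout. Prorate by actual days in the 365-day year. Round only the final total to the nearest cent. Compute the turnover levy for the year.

$2,662.07

1 Jan – 2 May 2030: 122 days, exemption $134,000 → ($412,000 − $134,000) × 1.5% × 122/365 = $1,393.8082
3 May – 31 Dec 2030: 243 days, exemption $285,000 → ($412,000 − $285,000) × 1.5% × 243/365 = $1,268.2603
Total = $2,662.0685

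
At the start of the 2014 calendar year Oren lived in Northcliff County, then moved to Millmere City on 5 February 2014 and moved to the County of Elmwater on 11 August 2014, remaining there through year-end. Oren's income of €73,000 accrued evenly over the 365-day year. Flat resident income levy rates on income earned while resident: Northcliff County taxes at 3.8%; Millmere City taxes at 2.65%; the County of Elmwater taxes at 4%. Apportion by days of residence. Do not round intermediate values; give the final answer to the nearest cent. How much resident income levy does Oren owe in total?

Northcliff County, 1 January – 4 February 2014: 35 days → €73,000 × 3.8% × 35/365 = €266.0000
Millmere City, 5 February – 10 August 2014: 187 days → €73,000 × 2.65% × 187/365 = €991.1000
The County of Elmwater, 11 August – 31 December 2014: 143 days → €73,000 × 4% × 143/365 = €1,144.0000
Total = €2,401.1000

€2,401.10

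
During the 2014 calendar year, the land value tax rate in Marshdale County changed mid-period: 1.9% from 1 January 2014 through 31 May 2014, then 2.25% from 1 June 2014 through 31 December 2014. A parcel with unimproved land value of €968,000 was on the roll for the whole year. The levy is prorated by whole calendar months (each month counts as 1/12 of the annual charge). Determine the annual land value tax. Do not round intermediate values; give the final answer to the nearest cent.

€20,368.33

1 January – 31 May 2014: 5 months at 1.9% → €968,000 × 1.9% × 5/12 = €7,663.3333
1 June – 31 December 2014: 7 months at 2.25% → €968,000 × 2.25% × 7/12 = €12,705.0000
Total = €20,368.3333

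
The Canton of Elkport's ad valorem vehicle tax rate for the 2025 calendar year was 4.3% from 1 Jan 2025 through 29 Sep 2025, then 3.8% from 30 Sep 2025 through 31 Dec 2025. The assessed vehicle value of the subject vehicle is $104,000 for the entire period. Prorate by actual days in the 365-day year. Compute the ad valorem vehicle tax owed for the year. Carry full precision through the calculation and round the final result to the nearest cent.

1 Jan – 29 Sep 2025: 272 days at 4.3% → $104,000 × 4.3% × 272/365 = $3,332.5589
30 Sep – 31 Dec 2025: 93 days at 3.8% → $104,000 × 3.8% × 93/365 = $1,006.9479
Total = $4,339.5068

$4,339.51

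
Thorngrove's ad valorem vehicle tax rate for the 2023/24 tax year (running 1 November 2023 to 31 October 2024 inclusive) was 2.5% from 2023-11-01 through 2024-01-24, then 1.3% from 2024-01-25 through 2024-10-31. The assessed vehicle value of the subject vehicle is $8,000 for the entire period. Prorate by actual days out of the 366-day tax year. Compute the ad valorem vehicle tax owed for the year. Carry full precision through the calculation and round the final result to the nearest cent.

$126.30

2023-11-01 to 2024-01-24: 85 days at 2.5% → $8,000 × 2.5% × 85/366 = $46.4481
2024-01-25 to 2024-10-31: 281 days at 1.3% → $8,000 × 1.3% × 281/366 = $79.8470
Total = $126.2951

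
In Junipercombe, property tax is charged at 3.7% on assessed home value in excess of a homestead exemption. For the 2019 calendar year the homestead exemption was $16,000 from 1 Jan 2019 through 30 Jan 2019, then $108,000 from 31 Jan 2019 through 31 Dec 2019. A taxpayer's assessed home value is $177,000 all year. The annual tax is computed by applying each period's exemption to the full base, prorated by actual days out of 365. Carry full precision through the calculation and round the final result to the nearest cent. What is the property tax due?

1 Jan – 30 Jan 2019: 30 days, exemption $16,000 → ($177,000 − $16,000) × 3.7% × 30/365 = $489.6164
31 Jan – 31 Dec 2019: 335 days, exemption $108,000 → ($177,000 − $108,000) × 3.7% × 335/365 = $2,343.1644
Total = $2,832.7808

$2,832.78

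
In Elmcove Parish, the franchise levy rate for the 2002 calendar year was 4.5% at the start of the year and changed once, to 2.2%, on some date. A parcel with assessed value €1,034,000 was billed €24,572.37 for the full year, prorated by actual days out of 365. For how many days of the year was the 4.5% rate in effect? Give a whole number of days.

Let d = days at the first rate; then 365 − d days at the second rate.
€1,034,000 × [4.5%·d + 2.2%·(365−d)] / 365 = €24,572.37
Solving gives d = 28, so the new rate took effect on 29 January 2002.

28 days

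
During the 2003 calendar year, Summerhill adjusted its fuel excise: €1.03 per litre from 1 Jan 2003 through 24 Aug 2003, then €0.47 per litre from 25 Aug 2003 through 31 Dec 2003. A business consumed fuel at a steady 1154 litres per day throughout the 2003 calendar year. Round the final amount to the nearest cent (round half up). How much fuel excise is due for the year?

1 Jan – 24 Aug 2003: 236 days × 1154 litres/day = 272,344 litres at €1.03/litre → €280,514.32
25 Aug – 31 Dec 2003: 129 days × 1154 litres/day = 148,866 litres at €0.47/litre → €69,967.02

€350,481.34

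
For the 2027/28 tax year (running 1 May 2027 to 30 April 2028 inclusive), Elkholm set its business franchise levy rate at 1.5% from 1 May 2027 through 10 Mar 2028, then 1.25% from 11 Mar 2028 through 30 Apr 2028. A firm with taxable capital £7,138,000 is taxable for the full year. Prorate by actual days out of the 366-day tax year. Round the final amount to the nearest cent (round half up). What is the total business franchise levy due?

1 May 2027 – 10 Mar 2028: 315 days at 1.5% → £7,138,000 × 1.5% × 315/366 = £92,150.4098
11 Mar – 30 Apr 2028: 51 days at 1.25% → £7,138,000 × 1.25% × 51/366 = £12,432.9918
Total = £104,583.4016

£104,583.40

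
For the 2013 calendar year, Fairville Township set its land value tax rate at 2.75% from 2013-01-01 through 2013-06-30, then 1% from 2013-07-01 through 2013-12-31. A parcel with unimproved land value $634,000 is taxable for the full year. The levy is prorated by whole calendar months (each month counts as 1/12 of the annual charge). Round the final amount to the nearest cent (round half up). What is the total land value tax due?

2013-01-01 to 2013-06-30: 6 months at 2.75% → $634,000 × 2.75% × 6/12 = $8,717.5000
2013-07-01 to 2013-12-31: 6 months at 1% → $634,000 × 1% × 6/12 = $3,170.0000
Total = $11,887.5000

$11,887.50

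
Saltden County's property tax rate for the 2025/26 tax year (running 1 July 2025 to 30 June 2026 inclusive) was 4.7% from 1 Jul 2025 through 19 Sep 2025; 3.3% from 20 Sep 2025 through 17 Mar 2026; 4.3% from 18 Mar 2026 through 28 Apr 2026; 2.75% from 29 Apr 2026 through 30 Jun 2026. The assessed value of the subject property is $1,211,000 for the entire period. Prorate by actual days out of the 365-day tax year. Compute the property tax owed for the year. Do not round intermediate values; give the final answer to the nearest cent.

$43,969.25

1 Jul – 19 Sep 2025: 81 days at 4.7% → $1,211,000 × 4.7% × 81/365 = $12,630.8959
20 Sep 2025 – 17 Mar 2026: 179 days at 3.3% → $1,211,000 × 3.3% × 179/365 = $19,598.2932
18 Mar – 28 Apr 2026: 42 days at 4.3% → $1,211,000 × 4.3% × 42/365 = $5,991.9616
29 Apr – 30 Jun 2026: 63 days at 2.75% → $1,211,000 × 2.75% × 63/365 = $5,748.1027
Total = $43,969.2534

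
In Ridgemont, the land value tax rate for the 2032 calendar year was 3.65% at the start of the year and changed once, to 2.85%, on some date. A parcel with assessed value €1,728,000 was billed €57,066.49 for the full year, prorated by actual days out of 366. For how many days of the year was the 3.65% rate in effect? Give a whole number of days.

Let d = days at the first rate; then 366 − d days at the second rate.
€1,728,000 × [3.65%·d + 2.85%·(366−d)] / 366 = €57,066.49
Solving gives d = 207, so the new rate took effect on July 26, 2032.

207 days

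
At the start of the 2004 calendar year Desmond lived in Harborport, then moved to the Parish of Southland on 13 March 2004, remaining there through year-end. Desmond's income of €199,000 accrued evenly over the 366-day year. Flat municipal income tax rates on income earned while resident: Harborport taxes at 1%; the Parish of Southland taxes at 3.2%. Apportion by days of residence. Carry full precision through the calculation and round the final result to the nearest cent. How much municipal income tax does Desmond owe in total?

€5,506.75

Harborport, 1 January – 12 March 2004: 72 days → €199,000 × 1% × 72/366 = €391.4754
The Parish of Southland, 13 March – 31 December 2004: 294 days → €199,000 × 3.2% × 294/366 = €5,115.2787
Total = €5,506.7541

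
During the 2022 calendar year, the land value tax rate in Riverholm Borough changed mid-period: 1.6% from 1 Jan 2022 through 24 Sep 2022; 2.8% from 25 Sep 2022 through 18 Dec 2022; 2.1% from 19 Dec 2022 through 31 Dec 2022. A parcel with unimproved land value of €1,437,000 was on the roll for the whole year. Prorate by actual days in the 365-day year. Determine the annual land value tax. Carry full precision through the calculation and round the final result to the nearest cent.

1 Jan – 24 Sep 2022: 267 days at 1.6% → €1,437,000 × 1.6% × 267/365 = €16,818.8055
25 Sep – 18 Dec 2022: 85 days at 2.8% → €1,437,000 × 2.8% × 85/365 = €9,370.0274
19 Dec – 31 Dec 2022: 13 days at 2.1% → €1,437,000 × 2.1% × 13/365 = €1,074.7973
Total = €27,263.6301

€27,263.63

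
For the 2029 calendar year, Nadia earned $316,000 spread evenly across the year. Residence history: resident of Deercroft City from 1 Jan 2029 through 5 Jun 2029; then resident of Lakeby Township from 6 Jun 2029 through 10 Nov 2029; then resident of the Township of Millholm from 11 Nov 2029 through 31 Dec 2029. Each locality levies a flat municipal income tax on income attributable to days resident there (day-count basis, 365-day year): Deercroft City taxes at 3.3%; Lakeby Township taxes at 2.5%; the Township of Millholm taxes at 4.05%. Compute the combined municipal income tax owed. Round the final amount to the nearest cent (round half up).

$9,664.84

Deercroft City, 1 Jan – 5 Jun 2029: 156 days → $316,000 × 3.3% × 156/365 = $4,456.8986
Lakeby Township, 6 Jun – 10 Nov 2029: 158 days → $316,000 × 2.5% × 158/365 = $3,419.7260
The Township of Millholm, 11 Nov – 31 Dec 2029: 51 days → $316,000 × 4.05% × 51/365 = $1,788.2137
Total = $9,664.8384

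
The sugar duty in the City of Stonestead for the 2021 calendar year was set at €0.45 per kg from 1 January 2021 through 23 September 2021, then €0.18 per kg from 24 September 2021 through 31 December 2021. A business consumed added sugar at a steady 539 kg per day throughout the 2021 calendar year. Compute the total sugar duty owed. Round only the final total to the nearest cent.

1 January – 23 September 2021: 266 days × 539 kg/day = 143,374 kg at €0.45/kg → €64,518.30
24 September – 31 December 2021: 99 days × 539 kg/day = 53,361 kg at €0.18/kg → €9,604.98

€74,123.28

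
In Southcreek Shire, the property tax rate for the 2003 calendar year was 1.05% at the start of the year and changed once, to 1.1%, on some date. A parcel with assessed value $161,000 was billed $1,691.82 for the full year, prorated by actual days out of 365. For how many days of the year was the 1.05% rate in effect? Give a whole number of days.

Let d = days at the first rate; then 365 − d days at the second rate.
$161,000 × [1.05%·d + 1.1%·(365−d)] / 365 = $1,691.82
Solving gives d = 359, so the new rate took effect on December 26, 2003.

359 days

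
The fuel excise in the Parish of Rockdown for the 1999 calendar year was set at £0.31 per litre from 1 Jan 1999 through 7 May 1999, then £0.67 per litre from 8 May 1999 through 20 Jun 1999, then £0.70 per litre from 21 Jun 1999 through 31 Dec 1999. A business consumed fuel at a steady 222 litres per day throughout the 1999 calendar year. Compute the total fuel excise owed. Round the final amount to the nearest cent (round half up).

£45,432.30

1 Jan – 7 May 1999: 127 days × 222 litres/day = 28,194 litres at £0.31/litre → £8,740.14
8 May – 20 Jun 1999: 44 days × 222 litres/day = 9,768 litres at £0.67/litre → £6,544.56
21 Jun – 31 Dec 1999: 194 days × 222 litres/day = 43,068 litres at £0.70/litre → £30,147.60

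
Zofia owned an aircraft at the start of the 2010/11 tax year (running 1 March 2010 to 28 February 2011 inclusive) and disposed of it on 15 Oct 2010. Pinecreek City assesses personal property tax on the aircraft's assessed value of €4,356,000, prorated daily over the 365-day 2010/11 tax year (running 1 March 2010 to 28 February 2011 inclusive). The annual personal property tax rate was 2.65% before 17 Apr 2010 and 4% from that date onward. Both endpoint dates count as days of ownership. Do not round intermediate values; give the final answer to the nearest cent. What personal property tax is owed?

1 Mar – 16 Apr 2010: 47 days at 2.65% → €4,356,000 × 2.65% × 47/365 = €14,864.1041
17 Apr – 15 Oct 2010: 182 days at 4% → €4,356,000 × 4% × 182/365 = €86,881.3151
Total = €101,745.4192

€101,745.42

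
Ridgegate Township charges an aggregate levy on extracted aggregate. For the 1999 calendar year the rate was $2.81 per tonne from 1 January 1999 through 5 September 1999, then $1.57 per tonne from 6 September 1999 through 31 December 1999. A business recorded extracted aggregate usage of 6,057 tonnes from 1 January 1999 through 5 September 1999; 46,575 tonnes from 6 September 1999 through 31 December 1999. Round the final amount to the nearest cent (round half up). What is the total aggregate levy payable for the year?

$90,142.92

1 January – 5 September 1999: 6,057 tonnes at $2.81/tonne → $17,020.17
6 September – 31 December 1999: 46,575 tonnes at $1.57/tonne → $73,122.75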